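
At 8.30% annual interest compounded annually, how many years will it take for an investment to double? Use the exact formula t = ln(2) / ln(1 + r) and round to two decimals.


Doubling condition: (1 + r)^t = 2
Take ln of both sides: t × ln(1 + r) = ln(2)
t = ln(2) / ln(1 + r)
t = 0.693147 / 0.079735
t = 8.69

t = ln(2) / ln(1 + r) = 8.69 years


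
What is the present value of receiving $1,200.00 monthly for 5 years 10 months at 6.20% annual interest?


Present value of an ordinary annuity: PV = PMT × (1 − (1 + r)^(−n)) / r
Monthly rate r = 0.062/12 ≈ 0.00516667, n = 70
PV = $1,200.00 × (1 − (1 + 0.062/12)^(−70)) / (0.062/12)
PV = $1,200.00 × 58.613550
PV = $70,336.26

PV = PMT × (1-(1+r)^(-n))/r = $70,336.26


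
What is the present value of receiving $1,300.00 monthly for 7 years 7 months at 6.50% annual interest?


Present value of an ordinary annuity: PV = PMT × (1 − (1 + r)^(−n)) / r
Monthly rate r = 0.065/12 ≈ 0.00541667, n = 91
PV = $1,300.00 × (1 − (1 + 0.065/12)^(−91)) / (0.065/12)
PV = $1,300.00 × 71.694417
PV = $93,202.74

PV = PMT × (1-(1+r)^(-n))/r = $93,202.74


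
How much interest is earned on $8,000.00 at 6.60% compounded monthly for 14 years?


Compound interest earned = final amount − principal.
A = P(1 + r/n)^(nt) = $8,000.00 × (1 + 0.066/12)^(12 × 14) = $20,103.82
Interest = A − P = $20,103.82 − $8,000.00 = $12,103.82

Interest = A - P = $12,103.82


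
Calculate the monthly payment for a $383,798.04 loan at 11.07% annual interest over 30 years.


Loan payment formula: PMT = PV × r / (1 − (1 + r)^(−n))
Monthly rate r = 0.1107/12 = 0.009225, n = 360 months
Denominator: 1 − (1 + 0.1107/12)^(−360) = 0.963329
PMT = $383,798.04 × (0.1107/12) / 0.963329
PMT = $3,675.31 per month

PMT = PV × r / (1-(1+r)^(-n)) = $3,675.31/month


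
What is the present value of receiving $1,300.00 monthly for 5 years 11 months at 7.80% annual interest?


Present value of an ordinary annuity: PV = PMT × (1 − (1 + r)^(−n)) / r
Monthly rate r = 0.078/12 = 0.0065, n = 71
PV = $1,300.00 × (1 − (1 + 0.078/12)^(−71)) / (0.078/12)
PV = $1,300.00 × 56.726233
PV = $73,744.10

PV = PMT × (1-(1+r)^(-n))/r = $73,744.10


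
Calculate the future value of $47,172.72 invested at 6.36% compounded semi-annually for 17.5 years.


Compound interest formula: A = P(1 + r/n)^(nt)
A = $47,172.72 × (1 + 0.0636/2)^(2 × 17.5)
Growth factor: (1 + 0.0636/2)^35 = 2.9911853
A = $47,172.72 × 2.9911853
A = $141,102.35

A = P(1 + r/n)^(nt) = $141,102.35


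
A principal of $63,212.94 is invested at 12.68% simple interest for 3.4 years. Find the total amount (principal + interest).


Total amount formula: A = P(1 + rt) = P + P·r·t
Interest: I = P × r × t = $63,212.94 × 0.1268 × 3.4 = $27,252.36
A = P + I = $63,212.94 + $27,252.36 = $90,465.30

A = P + I = P(1 + rt) = $90,465.30


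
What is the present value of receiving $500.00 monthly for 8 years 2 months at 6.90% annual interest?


Present value of an ordinary annuity: PV = PMT × (1 − (1 + r)^(−n)) / r
Monthly rate r = 0.069/12 = 0.00575, n = 98
PV = $500.00 × (1 − (1 + 0.069/12)^(−98)) / (0.069/12)
PV = $500.00 × 74.759529
PV = $37,379.76

PV = PMT × (1-(1+r)^(-n))/r = $37,379.76


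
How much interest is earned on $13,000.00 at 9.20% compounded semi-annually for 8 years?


Compound interest earned = final amount − principal.
A = P(1 + r/n)^(nt) = $13,000.00 × (1 + 0.092/2)^(2 × 8) = $26,696.25
Interest = A − P = $26,696.25 − $13,000.00 = $13,696.25

Interest = A - P = $13,696.25


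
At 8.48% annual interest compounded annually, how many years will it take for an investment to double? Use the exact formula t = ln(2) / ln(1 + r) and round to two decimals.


Doubling condition: (1 + r)^t = 2
Take ln of both sides: t × ln(1 + r) = ln(2)
t = ln(2) / ln(1 + r)
t = 0.693147 / 0.081396
t = 8.52

t = ln(2) / ln(1 + r) = 8.52 years


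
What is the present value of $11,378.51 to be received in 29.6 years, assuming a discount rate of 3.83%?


Present value formula: PV = FV / (1 + r)^t
PV = $11,378.51 / (1 + 0.0383)^29.6
PV = $11,378.51 / 3.041981
PV = $3,740.49

PV = FV / (1 + r)^t = $3,740.49


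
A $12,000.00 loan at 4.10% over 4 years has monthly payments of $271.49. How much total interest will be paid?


Total paid over the life of the loan = PMT × n.
Total paid = $271.49 × 48 = $13,031.52
Total interest = total paid − principal = $13,031.52 − $12,000.00 = $1,031.52

Total interest = (PMT × n) - PV = $1,031.52


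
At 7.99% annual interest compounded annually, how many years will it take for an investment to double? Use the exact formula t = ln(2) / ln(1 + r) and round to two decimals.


Doubling condition: (1 + r)^t = 2
Take ln of both sides: t × ln(1 + r) = ln(2)
t = ln(2) / ln(1 + r)
t = 0.693147 / 0.076868
t = 9.02

t = ln(2) / ln(1 + r) = 9.02 years


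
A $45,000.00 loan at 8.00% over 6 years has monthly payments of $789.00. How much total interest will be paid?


Total paid over the life of the loan = PMT × n.
Total paid = $789.00 × 72 = $56,808.00
Total interest = total paid − principal = $56,808.00 − $45,000.00 = $11,808.00

Total interest = (PMT × n) - PV = $11,808.00


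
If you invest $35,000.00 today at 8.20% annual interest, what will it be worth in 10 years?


Future value formula: FV = PV × (1 + r)^t
FV = $35,000.00 × (1 + 0.082)^10
FV = $35,000.00 × 2.199240
FV = $76,973.40

FV = PV × (1 + r)^t = $76,973.40


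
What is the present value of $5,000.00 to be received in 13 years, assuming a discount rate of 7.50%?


Present value formula: PV = FV / (1 + r)^t
PV = $5,000.00 / (1 + 0.075)^13
PV = $5,000.00 / 2.560413
PV = $1,952.81

PV = FV / (1 + r)^t = $1,952.81


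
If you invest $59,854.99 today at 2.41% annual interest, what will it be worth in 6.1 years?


Future value formula: FV = PV × (1 + r)^t
FV = $59,854.99 × (1 + 0.0241)^6.1
FV = $59,854.99 × 1.1563477
FV = $69,213.18

FV = PV × (1 + r)^t = $69,213.18


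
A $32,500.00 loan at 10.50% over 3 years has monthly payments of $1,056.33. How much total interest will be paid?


Total paid over the life of the loan = PMT × n.
Total paid = $1,056.33 × 36 = $38,027.88
Total interest = total paid − principal = $38,027.88 − $32,500.00 = $5,527.88

Total interest = (PMT × n) - PV = $5,527.88


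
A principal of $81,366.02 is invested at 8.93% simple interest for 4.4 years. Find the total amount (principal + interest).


Total amount formula: A = P(1 + rt) = P + P·r·t
Interest: I = P × r × t = $81,366.02 × 0.0893 × 4.4 = $31,970.34
A = P + I = $81,366.02 + $31,970.34 = $113,336.36

A = P + I = P(1 + rt) = $113,336.36


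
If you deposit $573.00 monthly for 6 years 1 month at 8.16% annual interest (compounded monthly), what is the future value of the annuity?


Future value of an ordinary annuity: FV = PMT × ((1 + r)^n − 1) / r
Monthly rate r = 0.0816/12 = 0.0068, n = 73
FV = $573.00 × ((1 + 0.0816/12)^73 − 1) / (0.0816/12)
FV = $573.00 × 94.123341
FV = $53,932.67

FV = PMT × ((1+r)^n - 1)/r = $53,932.67


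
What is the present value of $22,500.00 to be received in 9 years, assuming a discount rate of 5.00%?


Present value formula: PV = FV / (1 + r)^t
PV = $22,500.00 / (1 + 0.05)^9
PV = $22,500.00 / 1.551328
PV = $14,503.70

PV = FV / (1 + r)^t = $14,503.70


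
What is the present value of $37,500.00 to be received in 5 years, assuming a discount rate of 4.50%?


Present value formula: PV = FV / (1 + r)^t
PV = $37,500.00 / (1 + 0.045)^5
PV = $37,500.00 / 1.246182
PV = $30,091.91

PV = FV / (1 + r)^t = $30,091.91


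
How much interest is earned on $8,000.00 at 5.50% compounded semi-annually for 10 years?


Compound interest earned = final amount − principal.
A = P(1 + r/n)^(nt) = $8,000.00 × (1 + 0.055/2)^(2 × 10) = $13,763.43
Interest = A − P = $13,763.43 − $8,000.00 = $5,763.43

Interest = A - P = $5,763.43


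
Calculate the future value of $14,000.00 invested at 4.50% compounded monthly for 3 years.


Compound interest formula: A = P(1 + r/n)^(nt)
A = $14,000.00 × (1 + 0.045/12)^(12 × 3)
Growth factor: (1 + 0.045/12)^36 = 1.144248
A = $14,000.00 × 1.144248
A = $16,019.47

A = P(1 + r/n)^(nt) = $16,019.47


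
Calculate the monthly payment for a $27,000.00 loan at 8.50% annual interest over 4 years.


Loan payment formula: PMT = PV × r / (1 − (1 + r)^(−n))
Monthly rate r = 0.085/12 ≈ 0.00708333, n = 48 months
Denominator: 1 − (1 + 0.085/12)^(−48) = 0.287376
PMT = $27,000.00 × (0.085/12) / 0.287376
PMT = $665.50 per month

PMT = PV × r / (1-(1+r)^(-n)) = $665.50/month


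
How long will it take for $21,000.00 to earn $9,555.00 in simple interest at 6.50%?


Rearrange the simple interest formula for t:
I = P × r × t  ⇒  t = I / (P × r)
t = $9,555.00 / ($21,000.00 × 0.065)
t = 7

t = I/(P×r) = 7 years


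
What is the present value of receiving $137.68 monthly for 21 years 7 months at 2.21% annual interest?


Present value of an ordinary annuity: PV = PMT × (1 − (1 + r)^(−n)) / r
Monthly rate r = 0.0221/12 ≈ 0.00184167, n = 259
PV = $137.68 × (1 − (1 + 0.0221/12)^(−259)) / (0.0221/12)
PV = $137.68 × 205.835276
PV = $28,339.40

PV = PMT × (1-(1+r)^(-n))/r = $28,339.40


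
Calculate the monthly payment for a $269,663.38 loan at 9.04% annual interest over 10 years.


Loan payment formula: PMT = PV × r / (1 − (1 + r)^(−n))
Monthly rate r = 0.0904/12 ≈ 0.00753333, n = 120 months
Denominator: 1 − (1 + 0.0904/12)^(−120) = 0.593679
PMT = $269,663.38 × (0.0904/12) / 0.593679
PMT = $3,421.82 per month

PMT = PV × r / (1-(1+r)^(-n)) = $3,421.82/month


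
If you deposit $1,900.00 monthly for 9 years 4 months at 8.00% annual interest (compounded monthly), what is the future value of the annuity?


Future value of an ordinary annuity: FV = PMT × ((1 + r)^n − 1) / r
Monthly rate r = 0.08/12 ≈ 0.00666667, n = 112
FV = $1,900.00 × ((1 + 0.08/12)^112 − 1) / (0.08/12)
FV = $1,900.00 × 165.710002
FV = $314,849.00

FV = PMT × ((1+r)^n - 1)/r = $314,849.00


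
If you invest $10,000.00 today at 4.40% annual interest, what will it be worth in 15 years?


Future value formula: FV = PV × (1 + r)^t
FV = $10,000.00 × (1 + 0.044)^15
FV = $10,000.00 × 1.907689
FV = $19,076.89

FV = PV × (1 + r)^t = $19,076.89


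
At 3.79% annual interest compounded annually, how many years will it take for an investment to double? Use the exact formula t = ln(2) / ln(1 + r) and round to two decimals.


Doubling condition: (1 + r)^t = 2
Take ln of both sides: t × ln(1 + r) = ln(2)
t = ln(2) / ln(1 + r)
t = 0.693147 / 0.037199
t = 18.63

t = ln(2) / ln(1 + r) = 18.63 years


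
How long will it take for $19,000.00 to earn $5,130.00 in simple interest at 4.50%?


Rearrange the simple interest formula for t:
I = P × r × t  ⇒  t = I / (P × r)
t = $5,130.00 / ($19,000.00 × 0.045)
t = 6

t = I/(P×r) = 6 years


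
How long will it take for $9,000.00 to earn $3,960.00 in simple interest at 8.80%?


Rearrange the simple interest formula for t:
I = P × r × t  ⇒  t = I / (P × r)
t = $3,960.00 / ($9,000.00 × 0.088)
t = 5

t = I/(P×r) = 5 years


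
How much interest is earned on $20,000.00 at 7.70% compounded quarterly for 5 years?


Compound interest earned = final amount − principal.
A = P(1 + r/n)^(nt) = $20,000.00 × (1 + 0.077/4)^(4 × 5) = $29,284.94
Interest = A − P = $29,284.94 − $20,000.00 = $9,284.94

Interest = A - P = $9,284.94


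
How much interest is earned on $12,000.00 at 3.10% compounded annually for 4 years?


Compound interest earned = final amount − principal.
A = P(1 + r/n)^(nt) = $12,000.00 × (1 + 0.031/1)^(1 × 4) = $13,558.63
Interest = A − P = $13,558.63 − $12,000.00 = $1,558.63

Interest = A - P = $1,558.63


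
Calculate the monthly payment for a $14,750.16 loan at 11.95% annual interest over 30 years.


Loan payment formula: PMT = PV × r / (1 − (1 + r)^(−n))
Monthly rate r = 0.1195/12 ≈ 0.00995833, n = 360 months
Denominator: 1 − (1 + 0.1195/12)^(−360) = 0.971767
PMT = $14,750.16 × (0.1195/12) / 0.971767
PMT = $151.15 per month

PMT = PV × r / (1-(1+r)^(-n)) = $151.15/month


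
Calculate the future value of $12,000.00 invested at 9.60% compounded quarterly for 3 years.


Compound interest formula: A = P(1 + r/n)^(nt)
A = $12,000.00 × (1 + 0.096/4)^(4 × 3)
Growth factor: (1 + 0.096/4)^12 = 1.329228
A = $12,000.00 × 1.329228
A = $15,950.74

A = P(1 + r/n)^(nt) = $15,950.74


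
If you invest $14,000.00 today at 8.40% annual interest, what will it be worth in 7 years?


Future value formula: FV = PV × (1 + r)^t
FV = $14,000.00 × (1 + 0.084)^7
FV = $14,000.00 × 1.7587535
FV = $24,622.55

FV = PV × (1 + r)^t = $24,622.55


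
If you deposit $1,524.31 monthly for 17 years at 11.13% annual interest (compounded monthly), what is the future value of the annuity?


Future value of an ordinary annuity: FV = PMT × ((1 + r)^n − 1) / r
Monthly rate r = 0.1113/12 = 0.009275, n = 204
FV = $1,524.31 × ((1 + 0.1113/12)^204 − 1) / (0.1113/12)
FV = $1,524.31 × 601.152385
FV = $916,342.59

FV = PMT × ((1+r)^n - 1)/r = $916,342.59


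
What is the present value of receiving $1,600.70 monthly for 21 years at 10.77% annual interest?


Present value of an ordinary annuity: PV = PMT × (1 − (1 + r)^(−n)) / r
Monthly rate r = 0.1077/12 = 0.008975, n = 252
PV = $1,600.70 × (1 − (1 + 0.1077/12)^(−252)) / (0.1077/12)
PV = $1,600.70 × 99.695870
PV = $159,583.18

PV = PMT × (1-(1+r)^(-n))/r = $159,583.18


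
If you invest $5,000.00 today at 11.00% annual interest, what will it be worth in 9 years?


Future value formula: FV = PV × (1 + r)^t
FV = $5,000.00 × (1 + 0.11)^9
FV = $5,000.00 × 2.5580369
FV = $12,790.18

FV = PV × (1 + r)^t = $12,790.18


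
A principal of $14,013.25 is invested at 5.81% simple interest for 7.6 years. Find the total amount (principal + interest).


Total amount formula: A = P(1 + rt) = P + P·r·t
Interest: I = P × r × t = $14,013.25 × 0.0581 × 7.6 = $6,187.69
A = P + I = $14,013.25 + $6,187.69 = $20,200.94

A = P + I = P(1 + rt) = $20,200.94


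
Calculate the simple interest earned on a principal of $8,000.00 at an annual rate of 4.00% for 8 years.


Simple interest formula: I = P × r × t
I = $8,000.00 × 0.04 × 8
I = $2,560.00

I = P × r × t = $2,560.00


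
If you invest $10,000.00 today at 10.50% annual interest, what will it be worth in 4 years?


Future value formula: FV = PV × (1 + r)^t
FV = $10,000.00 × (1 + 0.105)^4
FV = $10,000.00 × 1.490902
FV = $14,909.02

FV = PV × (1 + r)^t = $14,909.02


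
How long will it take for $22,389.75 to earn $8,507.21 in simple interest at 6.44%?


Rearrange the simple interest formula for t:
I = P × r × t  ⇒  t = I / (P × r)
t = $8,507.21 / ($22,389.75 × 0.0644)
t = 5.9

t = I/(P×r) = 5.9 years


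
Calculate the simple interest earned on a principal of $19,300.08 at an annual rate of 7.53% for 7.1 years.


Simple interest formula: I = P × r × t
I = $19,300.08 × 0.0753 × 7.1
I = $10,318.40

I = P × r × t = $10,318.40


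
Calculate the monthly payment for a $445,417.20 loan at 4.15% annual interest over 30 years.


Loan payment formula: PMT = PV × r / (1 − (1 + r)^(−n))
Monthly rate r = 0.0415/12 ≈ 0.00345833, n = 360 months
Denominator: 1 − (1 + 0.0415/12)^(−360) = 0.711440
PMT = $445,417.20 × (0.0415/12) / 0.711440
PMT = $2,165.19 per month

PMT = PV × r / (1-(1+r)^(-n)) = $2,165.19/month


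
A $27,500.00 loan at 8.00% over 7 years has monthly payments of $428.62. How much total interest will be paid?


Total paid over the life of the loan = PMT × n.
Total paid = $428.62 × 84 = $36,004.08
Total interest = total paid − principal = $36,004.08 − $27,500.00 = $8,504.08

Total interest = (PMT × n) - PV = $8,504.08


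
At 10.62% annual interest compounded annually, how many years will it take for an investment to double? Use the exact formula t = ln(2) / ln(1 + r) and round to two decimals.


Doubling condition: (1 + r)^t = 2
Take ln of both sides: t × ln(1 + r) = ln(2)
t = ln(2) / ln(1 + r)
t = 0.693147 / 0.100931
t = 6.87

t = ln(2) / ln(1 + r) = 6.87 years


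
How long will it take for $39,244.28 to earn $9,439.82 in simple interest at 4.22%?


Rearrange the simple interest formula for t:
I = P × r × t  ⇒  t = I / (P × r)
t = $9,439.82 / ($39,244.28 × 0.0422)
t = 5.7

t = I/(P×r) = 5.7 years


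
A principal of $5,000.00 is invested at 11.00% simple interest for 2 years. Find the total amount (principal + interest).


Total amount formula: A = P(1 + rt) = P + P·r·t
Interest: I = P × r × t = $5,000.00 × 0.11 × 2 = $1,100.00
A = P + I = $5,000.00 + $1,100.00 = $6,100.00

A = P + I = P(1 + rt) = $6,100.00


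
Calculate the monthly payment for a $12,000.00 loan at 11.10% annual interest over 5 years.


Loan payment formula: PMT = PV × r / (1 − (1 + r)^(−n))
Monthly rate r = 0.111/12 = 0.00925, n = 60 months
Denominator: 1 − (1 + 0.111/12)^(−60) = 0.424461
PMT = $12,000.00 × (0.111/12) / 0.424461
PMT = $261.51 per month

PMT = PV × r / (1-(1+r)^(-n)) = $261.51/month


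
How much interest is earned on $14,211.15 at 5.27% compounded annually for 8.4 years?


Compound interest earned = final amount − principal.
A = P(1 + r/n)^(nt) = $14,211.15 × (1 + 0.0527/1)^(1 × 8.4) = $21,877.01
Interest = A − P = $21,877.01 − $14,211.15 = $7,665.86

Interest = A - P = $7,665.86


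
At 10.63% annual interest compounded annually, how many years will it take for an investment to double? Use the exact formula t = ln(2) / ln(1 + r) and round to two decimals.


Doubling condition: (1 + r)^t = 2
Take ln of both sides: t × ln(1 + r) = ln(2)
t = ln(2) / ln(1 + r)
t = 0.693147 / 0.101021
t = 6.86

t = ln(2) / ln(1 + r) = 6.86 years


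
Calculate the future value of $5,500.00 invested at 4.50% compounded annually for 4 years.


Compound interest formula: A = P(1 + r/n)^(nt)
A = $5,500.00 × (1 + 0.045/1)^(1 × 4)
Growth factor: (1 + 0.045/1)^4 = 1.192519
A = $5,500.00 × 1.192519
A = $6,558.85

A = P(1 + r/n)^(nt) = $6,558.85


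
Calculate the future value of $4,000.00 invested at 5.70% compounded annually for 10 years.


Compound interest formula: A = P(1 + r/n)^(nt)
A = $4,000.00 × (1 + 0.057/1)^(1 × 10)
Growth factor: (1 + 0.057/1)^10 = 1.740804
A = $4,000.00 × 1.740804
A = $6,963.22

A = P(1 + r/n)^(nt) = $6,963.22


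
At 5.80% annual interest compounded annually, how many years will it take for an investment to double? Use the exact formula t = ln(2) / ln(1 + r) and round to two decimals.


Doubling condition: (1 + r)^t = 2
Take ln of both sides: t × ln(1 + r) = ln(2)
t = ln(2) / ln(1 + r)
t = 0.693147 / 0.056380
t = 12.29

t = ln(2) / ln(1 + r) = 12.29 years


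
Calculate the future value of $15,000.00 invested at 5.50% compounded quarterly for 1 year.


Compound interest formula: A = P(1 + r/n)^(nt)
A = $15,000.00 × (1 + 0.055/4)^(4 × 1)
Growth factor: (1 + 0.055/4)^4 = 1.0561448
A = $15,000.00 × 1.0561448
A = $15,842.17

A = P(1 + r/n)^(nt) = $15,842.17


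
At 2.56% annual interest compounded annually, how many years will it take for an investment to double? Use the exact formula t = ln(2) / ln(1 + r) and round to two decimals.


Doubling condition: (1 + r)^t = 2
Take ln of both sides: t × ln(1 + r) = ln(2)
t = ln(2) / ln(1 + r)
t = 0.693147 / 0.025278
t = 27.42

t = ln(2) / ln(1 + r) = 27.42 years


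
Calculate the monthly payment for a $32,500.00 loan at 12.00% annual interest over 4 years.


Loan payment formula: PMT = PV × r / (1 − (1 + r)^(−n))
Monthly rate r = 0.12/12 = 0.01, n = 48 months
Denominator: 1 − (1 + 0.12/12)^(−48) = 0.379740
PMT = $32,500.00 × (0.12/12) / 0.379740
PMT = $855.85 per month

PMT = PV × r / (1-(1+r)^(-n)) = $855.85/month


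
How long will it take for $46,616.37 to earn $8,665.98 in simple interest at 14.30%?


Rearrange the simple interest formula for t:
I = P × r × t  ⇒  t = I / (P × r)
t = $8,665.98 / ($46,616.37 × 0.143)
t = 1.3

t = I/(P×r) = 1.3 years


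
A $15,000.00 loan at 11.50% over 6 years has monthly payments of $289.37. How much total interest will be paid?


Total paid over the life of the loan = PMT × n.
Total paid = $289.37 × 72 = $20,834.64
Total interest = total paid − principal = $20,834.64 − $15,000.00 = $5,834.64

Total interest = (PMT × n) - PV = $5,834.64


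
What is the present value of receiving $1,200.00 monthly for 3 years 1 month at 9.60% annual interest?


Present value of an ordinary annuity: PV = PMT × (1 − (1 + r)^(−n)) / r
Monthly rate r = 0.096/12 = 0.008, n = 37
PV = $1,200.00 × (1 − (1 + 0.096/12)^(−37)) / (0.096/12)
PV = $1,200.00 × 31.917010
PV = $38,300.41

PV = PMT × (1-(1+r)^(-n))/r = $38,300.41


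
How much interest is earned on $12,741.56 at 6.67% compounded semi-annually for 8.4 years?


Compound interest earned = final amount − principal.
A = P(1 + r/n)^(nt) = $12,741.56 × (1 + 0.0667/2)^(2 × 8.4) = $22,109.54
Interest = A − P = $22,109.54 − $12,741.56 = $9,367.98

Interest = A - P = $9,367.98


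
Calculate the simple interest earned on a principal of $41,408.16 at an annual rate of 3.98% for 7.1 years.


Simple interest formula: I = P × r × t
I = $41,408.16 × 0.0398 × 7.1
I = $11,701.12

I = P × r × t = $11,701.12


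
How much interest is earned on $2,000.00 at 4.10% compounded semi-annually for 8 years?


Compound interest earned = final amount − principal.
A = P(1 + r/n)^(nt) = $2,000.00 × (1 + 0.041/2)^(2 × 8) = $2,767.18
Interest = A − P = $2,767.18 − $2,000.00 = $767.18

Interest = A - P = $767.18


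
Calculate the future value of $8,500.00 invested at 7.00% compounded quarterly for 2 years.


Compound interest formula: A = P(1 + r/n)^(nt)
A = $8,500.00 × (1 + 0.07/4)^(4 × 2)
Growth factor: (1 + 0.07/4)^8 = 1.148882
A = $8,500.00 × 1.148882
A = $9,765.50

A = P(1 + r/n)^(nt) = $9,765.50


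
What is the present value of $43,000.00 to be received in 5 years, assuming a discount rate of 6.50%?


Present value formula: PV = FV / (1 + r)^t
PV = $43,000.00 / (1 + 0.065)^5
PV = $43,000.00 / 1.3700867
PV = $31,384.88

PV = FV / (1 + r)^t = $31,384.88


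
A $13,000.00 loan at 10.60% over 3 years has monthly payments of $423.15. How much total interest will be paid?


Total paid over the life of the loan = PMT × n.
Total paid = $423.15 × 36 = $15,233.40
Total interest = total paid − principal = $15,233.40 − $13,000.00 = $2,233.40

Total interest = (PMT × n) - PV = $2,233.40


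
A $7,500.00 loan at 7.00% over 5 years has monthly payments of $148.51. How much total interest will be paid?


Total paid over the life of the loan = PMT × n.
Total paid = $148.51 × 60 = $8,910.60
Total interest = total paid − principal = $8,910.60 − $7,500.00 = $1,410.60

Total interest = (PMT × n) - PV = $1,410.60


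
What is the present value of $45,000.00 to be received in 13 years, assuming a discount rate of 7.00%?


Present value formula: PV = FV / (1 + r)^t
PV = $45,000.00 / (1 + 0.07)^13
PV = $45,000.00 / 2.409845
PV = $18,673.40

PV = FV / (1 + r)^t = $18,673.40


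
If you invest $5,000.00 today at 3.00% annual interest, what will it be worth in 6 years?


Future value formula: FV = PV × (1 + r)^t
FV = $5,000.00 × (1 + 0.03)^6
FV = $5,000.00 × 1.194052
FV = $5,970.26

FV = PV × (1 + r)^t = $5,970.26


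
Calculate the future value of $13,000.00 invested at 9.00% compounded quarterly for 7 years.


Compound interest formula: A = P(1 + r/n)^(nt)
A = $13,000.00 × (1 + 0.09/4)^(4 × 7)
Growth factor: (1 + 0.09/4)^28 = 1.86454499
A = $13,000.00 × 1.86454499
A = $24,239.08

A = P(1 + r/n)^(nt) = $24,239.08


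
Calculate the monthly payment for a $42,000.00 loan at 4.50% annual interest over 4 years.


Loan payment formula: PMT = PV × r / (1 − (1 + r)^(−n))
Monthly rate r = 0.045/12 = 0.00375, n = 48 months
Denominator: 1 − (1 + 0.045/12)^(−48) = 0.1644485
PMT = $42,000.00 × (0.045/12) / 0.1644485
PMT = $957.75 per month

PMT = PV × r / (1-(1+r)^(-n)) = $957.75/month


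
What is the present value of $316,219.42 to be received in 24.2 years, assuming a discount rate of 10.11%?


Present value formula: PV = FV / (1 + r)^t
PV = $316,219.42 / (1 + 0.1011)^24.2
PV = $316,219.42 / 10.285080
PV = $30,745.45

PV = FV / (1 + r)^t = $30,745.45


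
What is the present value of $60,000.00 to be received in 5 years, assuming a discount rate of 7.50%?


Present value formula: PV = FV / (1 + r)^t
PV = $60,000.00 / (1 + 0.075)^5
PV = $60,000.00 / 1.4356293
PV = $41,793.52

PV = FV / (1 + r)^t = $41,793.52


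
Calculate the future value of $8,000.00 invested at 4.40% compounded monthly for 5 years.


Compound interest formula: A = P(1 + r/n)^(nt)
A = $8,000.00 × (1 + 0.044/12)^(12 × 5)
Growth factor: (1 + 0.044/12)^60 = 1.245575
A = $8,000.00 × 1.245575
A = $9,964.60

A = P(1 + r/n)^(nt) = $9,964.60


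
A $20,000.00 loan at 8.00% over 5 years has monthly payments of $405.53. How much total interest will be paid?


Total paid over the life of the loan = PMT × n.
Total paid = $405.53 × 60 = $24,331.80
Total interest = total paid − principal = $24,331.80 − $20,000.00 = $4,331.80

Total interest = (PMT × n) - PV = $4,331.80


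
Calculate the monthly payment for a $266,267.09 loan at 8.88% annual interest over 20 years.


Loan payment formula: PMT = PV × r / (1 − (1 + r)^(−n))
Monthly rate r = 0.0888/12 = 0.0074, n = 240 months
Denominator: 1 − (1 + 0.0888/12)^(−240) = 0.829575
PMT = $266,267.09 × (0.0888/12) / 0.829575
PMT = $2,375.16 per month

PMT = PV × r / (1-(1+r)^(-n)) = $2,375.16/month


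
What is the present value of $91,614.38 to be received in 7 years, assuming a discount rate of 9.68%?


Present value formula: PV = FV / (1 + r)^t
PV = $91,614.38 / (1 + 0.0968)^7
PV = $91,614.38 / 1.9093788
PV = $47,981.25

PV = FV / (1 + r)^t = $47,981.25


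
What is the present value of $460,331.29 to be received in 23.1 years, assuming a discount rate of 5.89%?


Present value formula: PV = FV / (1 + r)^t
PV = $460,331.29 / (1 + 0.0589)^23.1
PV = $460,331.29 / 3.7510194
PV = $122,721.65

PV = FV / (1 + r)^t = $122,721.65


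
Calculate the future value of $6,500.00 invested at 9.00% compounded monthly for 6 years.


Compound interest formula: A = P(1 + r/n)^(nt)
A = $6,500.00 × (1 + 0.09/12)^(12 × 6)
Growth factor: (1 + 0.09/12)^72 = 1.712553
A = $6,500.00 × 1.712553
A = $11,131.59

A = P(1 + r/n)^(nt) = $11,131.59


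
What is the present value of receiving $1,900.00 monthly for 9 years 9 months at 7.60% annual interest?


Present value of an ordinary annuity: PV = PMT × (1 − (1 + r)^(−n)) / r
Monthly rate r = 0.076/12 ≈ 0.00633333, n = 117
PV = $1,900.00 × (1 − (1 + 0.076/12)^(−117)) / (0.076/12)
PV = $1,900.00 × 82.460199
PV = $156,674.38

PV = PMT × (1-(1+r)^(-n))/r = $156,674.38


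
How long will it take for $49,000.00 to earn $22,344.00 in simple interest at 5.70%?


Rearrange the simple interest formula for t:
I = P × r × t  ⇒  t = I / (P × r)
t = $22,344.00 / ($49,000.00 × 0.057)
t = 8

t = I/(P×r) = 8 years


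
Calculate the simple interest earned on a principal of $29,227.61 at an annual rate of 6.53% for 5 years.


Simple interest formula: I = P × r × t
I = $29,227.61 × 0.0653 × 5
I = $9,542.81

I = P × r × t = $9,542.81


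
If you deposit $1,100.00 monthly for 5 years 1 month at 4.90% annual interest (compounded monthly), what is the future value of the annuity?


Future value of an ordinary annuity: FV = PMT × ((1 + r)^n − 1) / r
Monthly rate r = 0.049/12 ≈ 0.00408333, n = 61
FV = $1,100.00 × ((1 + 0.049/12)^61 − 1) / (0.049/12)
FV = $1,100.00 × 69.109832
FV = $76,020.82

FV = PMT × ((1+r)^n - 1)/r = $76,020.82


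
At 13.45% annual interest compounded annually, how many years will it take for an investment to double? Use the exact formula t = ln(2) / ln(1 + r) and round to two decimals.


Doubling condition: (1 + r)^t = 2
Take ln of both sides: t × ln(1 + r) = ln(2)
t = ln(2) / ln(1 + r)
t = 0.693147 / 0.126192
t = 5.49

t = ln(2) / ln(1 + r) = 5.49 years


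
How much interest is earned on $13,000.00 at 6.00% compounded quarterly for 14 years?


Compound interest earned = final amount − principal.
A = P(1 + r/n)^(nt) = $13,000.00 × (1 + 0.06/4)^(4 × 14) = $29,925.52
Interest = A − P = $29,925.52 − $13,000.00 = $16,925.52

Interest = A - P = $16,925.52


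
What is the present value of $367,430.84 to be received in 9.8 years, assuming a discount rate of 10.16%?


Present value formula: PV = FV / (1 + r)^t
PV = $367,430.84 / (1 + 0.1016)^9.8
PV = $367,430.84 / 2.5812763
PV = $142,344.64

PV = FV / (1 + r)^t = $142,344.64


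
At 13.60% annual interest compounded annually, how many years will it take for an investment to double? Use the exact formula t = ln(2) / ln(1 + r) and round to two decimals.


Doubling condition: (1 + r)^t = 2
Take ln of both sides: t × ln(1 + r) = ln(2)
t = ln(2) / ln(1 + r)
t = 0.693147 / 0.127513
t = 5.44

t = ln(2) / ln(1 + r) = 5.44 years


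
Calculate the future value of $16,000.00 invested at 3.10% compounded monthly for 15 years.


Compound interest formula: A = P(1 + r/n)^(nt)
A = $16,000.00 × (1 + 0.031/12)^(12 × 15)
Growth factor: (1 + 0.031/12)^180 = 1.591060
A = $16,000.00 × 1.591060
A = $25,456.96

A = P(1 + r/n)^(nt) = $25,456.96


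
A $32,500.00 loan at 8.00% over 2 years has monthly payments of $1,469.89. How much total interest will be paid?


Total paid over the life of the loan = PMT × n.
Total paid = $1,469.89 × 24 = $35,277.36
Total interest = total paid − principal = $35,277.36 − $32,500.00 = $2,777.36

Total interest = (PMT × n) - PV = $2,777.36


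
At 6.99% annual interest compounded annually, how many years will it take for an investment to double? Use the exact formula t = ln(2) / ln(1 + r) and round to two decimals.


Doubling condition: (1 + r)^t = 2
Take ln of both sides: t × ln(1 + r) = ln(2)
t = ln(2) / ln(1 + r)
t = 0.693147 / 0.067565
t = 10.26

t = ln(2) / ln(1 + r) = 10.26 years


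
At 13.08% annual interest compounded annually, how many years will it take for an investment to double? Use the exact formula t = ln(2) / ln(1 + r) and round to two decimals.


Doubling condition: (1 + r)^t = 2
Take ln of both sides: t × ln(1 + r) = ln(2)
t = ln(2) / ln(1 + r)
t = 0.693147 / 0.122925
t = 5.64

t = ln(2) / ln(1 + r) = 5.64 years


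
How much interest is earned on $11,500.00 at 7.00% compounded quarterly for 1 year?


Compound interest earned = final amount − principal.
A = P(1 + r/n)^(nt) = $11,500.00 × (1 + 0.07/4)^(4 × 1) = $12,326.38
Interest = A − P = $12,326.38 − $11,500.00 = $826.38

Interest = A - P = $826.38


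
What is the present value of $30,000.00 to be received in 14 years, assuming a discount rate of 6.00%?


Present value formula: PV = FV / (1 + r)^t
PV = $30,000.00 / (1 + 0.06)^14
PV = $30,000.00 / 2.260904
PV = $13,269.03

PV = FV / (1 + r)^t = $13,269.03


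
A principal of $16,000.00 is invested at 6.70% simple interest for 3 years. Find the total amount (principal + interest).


Total amount formula: A = P(1 + rt) = P + P·r·t
Interest: I = P × r × t = $16,000.00 × 0.067 × 3 = $3,216.00
A = P + I = $16,000.00 + $3,216.00 = $19,216.00

A = P + I = P(1 + rt) = $19,216.00


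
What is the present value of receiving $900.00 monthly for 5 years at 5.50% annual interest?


Present value of an ordinary annuity: PV = PMT × (1 − (1 + r)^(−n)) / r
Monthly rate r = 0.055/12 ≈ 0.00458333, n = 60
PV = $900.00 × (1 − (1 + 0.055/12)^(−60)) / (0.055/12)
PV = $900.00 × 52.352835
PV = $47,117.55

PV = PMT × (1-(1+r)^(-n))/r = $47,117.55


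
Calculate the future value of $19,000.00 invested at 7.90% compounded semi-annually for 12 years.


Compound interest formula: A = P(1 + r/n)^(nt)
A = $19,000.00 × (1 + 0.079/2)^(2 × 12)
Growth factor: (1 + 0.079/2)^24 = 2.5338905
A = $19,000.00 × 2.5338905
A = $48,143.92

A = P(1 + r/n)^(nt) = $48,143.92


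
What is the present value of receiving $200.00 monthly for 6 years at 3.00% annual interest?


Present value of an ordinary annuity: PV = PMT × (1 − (1 + r)^(−n)) / r
Monthly rate r = 0.03/12 = 0.0025, n = 72
PV = $200.00 × (1 − (1 + 0.03/12)^(−72)) / (0.03/12)
PV = $200.00 × 65.816858
PV = $13,163.37

PV = PMT × (1-(1+r)^(-n))/r = $13,163.37


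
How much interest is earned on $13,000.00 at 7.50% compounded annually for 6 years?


Compound interest earned = final amount − principal.
A = P(1 + r/n)^(nt) = $13,000.00 × (1 + 0.075/1)^(1 × 6) = $20,062.92
Interest = A − P = $20,062.92 − $13,000.00 = $7,062.92

Interest = A - P = $7,062.92


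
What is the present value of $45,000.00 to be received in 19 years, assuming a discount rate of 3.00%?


Present value formula: PV = FV / (1 + r)^t
PV = $45,000.00 / (1 + 0.03)^19
PV = $45,000.00 / 1.753506
PV = $25,662.87

PV = FV / (1 + r)^t = $25,662.87


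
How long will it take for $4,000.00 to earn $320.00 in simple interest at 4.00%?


Rearrange the simple interest formula for t:
I = P × r × t  ⇒  t = I / (P × r)
t = $320.00 / ($4,000.00 × 0.04)
t = 2

t = I/(P×r) = 2 years


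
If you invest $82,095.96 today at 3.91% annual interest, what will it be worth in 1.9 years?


Future value formula: FV = PV × (1 + r)^t
FV = $82,095.96 × (1 + 0.0391)^1.9
FV = $82,095.96 × 1.0755954
FV = $88,302.04

FV = PV × (1 + r)^t = $88,302.04


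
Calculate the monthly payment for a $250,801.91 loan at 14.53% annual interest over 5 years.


Loan payment formula: PMT = PV × r / (1 − (1 + r)^(−n))
Monthly rate r = 0.1453/12 ≈ 0.01210833, n = 60 months
Denominator: 1 − (1 + 0.1453/12)^(−60) = 0.514287
PMT = $250,801.91 × (0.1453/12) / 0.514287
PMT = $5,904.86 per month

PMT = PV × r / (1-(1+r)^(-n)) = $5,904.86/month


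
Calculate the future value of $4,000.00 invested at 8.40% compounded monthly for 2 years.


Compound interest formula: A = P(1 + r/n)^(nt)
A = $4,000.00 × (1 + 0.084/12)^(12 × 2)
Growth factor: (1 + 0.084/12)^24 = 1.182244
A = $4,000.00 × 1.182244
A = $4,728.98

A = P(1 + r/n)^(nt) = $4,728.98


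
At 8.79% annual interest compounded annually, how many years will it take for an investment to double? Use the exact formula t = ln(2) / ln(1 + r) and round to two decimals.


Doubling condition: (1 + r)^t = 2
Take ln of both sides: t × ln(1 + r) = ln(2)
t = ln(2) / ln(1 + r)
t = 0.693147 / 0.084249
t = 8.23

t = ln(2) / ln(1 + r) = 8.23 years


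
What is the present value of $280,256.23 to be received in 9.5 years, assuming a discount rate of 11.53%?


Present value formula: PV = FV / (1 + r)^t
PV = $280,256.23 / (1 + 0.1153)^9.5
PV = $280,256.23 / 2.8198186
PV = $99,388.04

PV = FV / (1 + r)^t = $99,388.04


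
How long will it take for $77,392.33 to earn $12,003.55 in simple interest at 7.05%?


Rearrange the simple interest formula for t:
I = P × r × t  ⇒  t = I / (P × r)
t = $12,003.55 / ($77,392.33 × 0.0705)
t = 2.2

t = I/(P×r) = 2.2 years


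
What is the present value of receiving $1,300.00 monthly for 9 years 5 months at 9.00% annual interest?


Present value of an ordinary annuity: PV = PMT × (1 − (1 + r)^(−n)) / r
Monthly rate r = 0.09/12 = 0.0075, n = 113
PV = $1,300.00 × (1 − (1 + 0.09/12)^(−113)) / (0.09/12)
PV = $1,300.00 × 76.021072
PV = $98,827.39

PV = PMT × (1-(1+r)^(-n))/r = $98,827.39


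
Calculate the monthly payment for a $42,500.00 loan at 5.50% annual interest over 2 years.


Loan payment formula: PMT = PV × r / (1 − (1 + r)^(−n))
Monthly rate r = 0.055/12 ≈ 0.00458333, n = 24 months
Denominator: 1 − (1 + 0.055/12)^(−24) = 0.1039407
PMT = $42,500.00 × (0.055/12) / 0.1039407
PMT = $1,874.07 per month

PMT = PV × r / (1-(1+r)^(-n)) = $1,874.07/month


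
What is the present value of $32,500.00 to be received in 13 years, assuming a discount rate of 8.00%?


Present value formula: PV = FV / (1 + r)^t
PV = $32,500.00 / (1 + 0.08)^13
PV = $32,500.00 / 2.719624
PV = $11,950.18

PV = FV / (1 + r)^t = $11,950.18


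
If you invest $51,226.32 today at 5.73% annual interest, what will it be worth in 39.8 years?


Future value formula: FV = PV × (1 + r)^t
FV = $51,226.32 × (1 + 0.0573)^39.8
FV = $51,226.32 × 9.18522167
FV = $470,525.10

FV = PV × (1 + r)^t = $470,525.10


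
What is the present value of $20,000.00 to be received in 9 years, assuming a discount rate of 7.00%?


Present value formula: PV = FV / (1 + r)^t
PV = $20,000.00 / (1 + 0.07)^9
PV = $20,000.00 / 1.8384592
PV = $10,878.67

PV = FV / (1 + r)^t = $10,878.67


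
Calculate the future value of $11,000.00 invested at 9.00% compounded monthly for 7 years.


Compound interest formula: A = P(1 + r/n)^(nt)
A = $11,000.00 × (1 + 0.09/12)^(12 × 7)
Growth factor: (1 + 0.09/12)^84 = 1.873202
A = $11,000.00 × 1.873202
A = $20,605.22

A = P(1 + r/n)^(nt) = $20,605.22


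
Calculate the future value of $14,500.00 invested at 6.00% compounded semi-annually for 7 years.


Compound interest formula: A = P(1 + r/n)^(nt)
A = $14,500.00 × (1 + 0.06/2)^(2 × 7)
Growth factor: (1 + 0.06/2)^14 = 1.5125897
A = $14,500.00 × 1.5125897
A = $21,932.55

A = P(1 + r/n)^(nt) = $21,932.55


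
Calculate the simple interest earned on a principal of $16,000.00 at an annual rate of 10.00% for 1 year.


Simple interest formula: I = P × r × t
I = $16,000.00 × 0.1 × 1
I = $1,600.00

I = P × r × t = $1,600.00


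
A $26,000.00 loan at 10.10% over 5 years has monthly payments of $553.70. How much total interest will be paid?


Total paid over the life of the loan = PMT × n.
Total paid = $553.70 × 60 = $33,222.00
Total interest = total paid − principal = $33,222.00 − $26,000.00 = $7,222.00

Total interest = (PMT × n) - PV = $7,222.00


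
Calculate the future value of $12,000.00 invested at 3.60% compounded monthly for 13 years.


Compound interest formula: A = P(1 + r/n)^(nt)
A = $12,000.00 × (1 + 0.036/12)^(12 × 13)
Growth factor: (1 + 0.036/12)^156 = 1.595679
A = $12,000.00 × 1.595679
A = $19,148.15

A = P(1 + r/n)^(nt) = $19,148.15


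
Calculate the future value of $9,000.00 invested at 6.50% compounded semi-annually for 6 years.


Compound interest formula: A = P(1 + r/n)^(nt)
A = $9,000.00 × (1 + 0.065/2)^(2 × 6)
Growth factor: (1 + 0.065/2)^12 = 1.467847
A = $9,000.00 × 1.467847
A = $13,210.62

A = P(1 + r/n)^(nt) = $13,210.62


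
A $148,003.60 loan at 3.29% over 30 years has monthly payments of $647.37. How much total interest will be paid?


Total paid over the life of the loan = PMT × n.
Total paid = $647.37 × 360 = $233,053.20
Total interest = total paid − principal = $233,053.20 − $148,003.60 = $85,049.60

Total interest = (PMT × n) - PV = $85,049.60


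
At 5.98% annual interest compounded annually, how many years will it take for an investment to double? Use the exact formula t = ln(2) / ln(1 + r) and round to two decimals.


Doubling condition: (1 + r)^t = 2
Take ln of both sides: t × ln(1 + r) = ln(2)
t = ln(2) / ln(1 + r)
t = 0.693147 / 0.058080
t = 11.93

t = ln(2) / ln(1 + r) = 11.93 years


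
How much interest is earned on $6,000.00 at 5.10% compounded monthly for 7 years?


Compound interest earned = final amount − principal.
A = P(1 + r/n)^(nt) = $6,000.00 × (1 + 0.051/12)^(12 × 7) = $8,567.73
Interest = A − P = $8,567.73 − $6,000.00 = $2,567.73

Interest = A - P = $2,567.73


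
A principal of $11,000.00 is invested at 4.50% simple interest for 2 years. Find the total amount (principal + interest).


Total amount formula: A = P(1 + rt) = P + P·r·t
Interest: I = P × r × t = $11,000.00 × 0.045 × 2 = $990.00
A = P + I = $11,000.00 + $990.00 = $11,990.00

A = P + I = P(1 + rt) = $11,990.00
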